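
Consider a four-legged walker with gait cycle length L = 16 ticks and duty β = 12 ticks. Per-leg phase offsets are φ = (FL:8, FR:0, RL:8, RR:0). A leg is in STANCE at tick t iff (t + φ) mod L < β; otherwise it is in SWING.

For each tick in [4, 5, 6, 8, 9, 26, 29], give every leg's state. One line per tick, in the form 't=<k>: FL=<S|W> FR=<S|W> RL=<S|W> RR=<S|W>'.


t=4: FL=W FR=S RL=W RR=S
t=5: FL=W FR=S RL=W RR=S
t=6: FL=W FR=S RL=W RR=S
t=8: FL=S FR=S RL=S RR=S
t=9: FL=S FR=S RL=S RR=S
t=26: FL=S FR=S RL=S RR=S
t=29: FL=S FR=W RL=S RR=W

t=4: phase=(12,4,12,4) vs β=12 → FL=W FR=S RL=W RR=S
t=5: phase=(13,5,13,5) vs β=12 → FL=W FR=S RL=W RR=S
t=6: phase=(14,6,14,6) vs β=12 → FL=W FR=S RL=W RR=S
t=8: phase=(0,8,0,8) vs β=12 → FL=S FR=S RL=S RR=S
t=9: phase=(1,9,1,9) vs β=12 → FL=S FR=S RL=S RR=S
t=26: phase=(2,10,2,10) vs β=12 → FL=S FR=S RL=S RR=S
t=29: phase=(5,13,5,13) vs β=12 → FL=S FR=W RL=S RR=W


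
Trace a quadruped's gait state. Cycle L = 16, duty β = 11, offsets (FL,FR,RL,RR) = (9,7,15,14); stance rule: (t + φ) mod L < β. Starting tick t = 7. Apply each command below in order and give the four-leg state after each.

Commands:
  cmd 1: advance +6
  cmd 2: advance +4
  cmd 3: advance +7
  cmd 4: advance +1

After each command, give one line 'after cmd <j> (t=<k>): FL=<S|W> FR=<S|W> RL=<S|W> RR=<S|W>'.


after cmd 1 (t=13): FL=S FR=S RL=W RR=W
after cmd 2 (t=17): FL=S FR=S RL=S RR=W
after cmd 3 (t=24): FL=S FR=W RL=S RR=S
after cmd 4 (t=25): FL=S FR=S RL=S RR=S

start t=7: FL=S FR=W RL=S RR=S
cmd 1: advance +6 → t=13, phase=(6,4,12,11) → FL=S FR=S RL=W RR=W
cmd 2: advance +4 → t=17, phase=(10,8,0,15) → FL=S FR=S RL=S RR=W
cmd 3: advance +7 → t=24, phase=(1,15,7,6) → FL=S FR=W RL=S RR=S
cmd 4: advance +1 → t=25, phase=(2,0,8,7) → FL=S FR=S RL=S RR=S


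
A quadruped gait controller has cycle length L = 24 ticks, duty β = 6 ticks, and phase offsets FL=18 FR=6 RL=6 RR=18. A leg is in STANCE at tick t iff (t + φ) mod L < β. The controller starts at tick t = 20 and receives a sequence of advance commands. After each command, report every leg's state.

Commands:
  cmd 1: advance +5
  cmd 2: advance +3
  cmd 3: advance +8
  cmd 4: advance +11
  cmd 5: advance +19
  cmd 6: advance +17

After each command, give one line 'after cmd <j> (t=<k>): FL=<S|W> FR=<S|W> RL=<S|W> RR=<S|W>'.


start t=20: FL=W FR=S RL=S RR=W
cmd 1: advance +5 → t=25, phase=(19,7,7,19) → FL=W FR=W RL=W RR=W
cmd 2: advance +3 → t=28, phase=(22,10,10,22) → FL=W FR=W RL=W RR=W
cmd 3: advance +8 → t=36, phase=(6,18,18,6) → FL=W FR=W RL=W RR=W
cmd 4: advance +11 → t=47, phase=(17,5,5,17) → FL=W FR=S RL=S RR=W
cmd 5: advance +19 → t=66, phase=(12,0,0,12) → FL=W FR=S RL=S RR=W
cmd 6: advance +17 → t=83, phase=(5,17,17,5) → FL=S FR=W RL=W RR=S

after cmd 1 (t=25): FL=W FR=W RL=W RR=W
after cmd 2 (t=28): FL=W FR=W RL=W RR=W
after cmd 3 (t=36): FL=W FR=W RL=W RR=W
after cmd 4 (t=47): FL=W FR=S RL=S RR=W
after cmd 5 (t=66): FL=W FR=S RL=S RR=W
after cmd 6 (t=83): FL=S FR=W RL=W RR=S


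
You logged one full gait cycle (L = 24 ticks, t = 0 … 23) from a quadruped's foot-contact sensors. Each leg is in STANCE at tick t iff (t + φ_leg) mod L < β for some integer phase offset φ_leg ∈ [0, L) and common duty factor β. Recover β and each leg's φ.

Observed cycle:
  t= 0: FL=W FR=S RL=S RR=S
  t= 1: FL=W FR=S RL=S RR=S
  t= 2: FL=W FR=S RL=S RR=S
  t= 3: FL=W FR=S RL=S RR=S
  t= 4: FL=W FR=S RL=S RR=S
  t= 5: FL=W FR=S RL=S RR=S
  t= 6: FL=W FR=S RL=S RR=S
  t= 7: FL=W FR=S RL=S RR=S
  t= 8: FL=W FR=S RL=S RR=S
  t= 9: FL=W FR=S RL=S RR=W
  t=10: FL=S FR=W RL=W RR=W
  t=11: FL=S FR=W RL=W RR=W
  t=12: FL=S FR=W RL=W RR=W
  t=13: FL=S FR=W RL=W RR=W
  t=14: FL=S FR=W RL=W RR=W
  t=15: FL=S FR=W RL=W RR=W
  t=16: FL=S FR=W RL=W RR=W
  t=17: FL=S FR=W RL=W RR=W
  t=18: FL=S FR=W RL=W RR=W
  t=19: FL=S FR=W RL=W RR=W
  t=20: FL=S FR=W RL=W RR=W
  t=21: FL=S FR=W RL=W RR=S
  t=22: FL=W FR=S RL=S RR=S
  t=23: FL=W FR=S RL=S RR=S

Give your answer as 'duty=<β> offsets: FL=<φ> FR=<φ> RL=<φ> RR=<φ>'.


duty=12 offsets: FL=14 FR=2 RL=2 RR=3

duty β = stance ticks per leg = 12
FL: stance ticks = 12; W→S at t=10 → φ=14
FR: stance ticks = 12; W→S at t=22 → φ=2
RL: stance ticks = 12; W→S at t=22 → φ=2
RR: stance ticks = 12; W→S at t=21 → φ=3


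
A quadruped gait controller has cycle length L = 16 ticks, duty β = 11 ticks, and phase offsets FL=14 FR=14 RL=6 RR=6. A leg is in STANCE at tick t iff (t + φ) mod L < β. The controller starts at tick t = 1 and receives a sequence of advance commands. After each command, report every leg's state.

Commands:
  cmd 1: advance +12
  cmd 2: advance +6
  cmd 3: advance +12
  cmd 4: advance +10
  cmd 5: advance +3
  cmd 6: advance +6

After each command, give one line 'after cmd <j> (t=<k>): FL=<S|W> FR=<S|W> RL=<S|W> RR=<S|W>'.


after cmd 1 (t=13): FL=W FR=W RL=S RR=S
after cmd 2 (t=19): FL=S FR=S RL=S RR=S
after cmd 3 (t=31): FL=W FR=W RL=S RR=S
after cmd 4 (t=41): FL=S FR=S RL=W RR=W
after cmd 5 (t=44): FL=S FR=S RL=S RR=S
after cmd 6 (t=50): FL=S FR=S RL=S RR=S

start t=1: FL=W FR=W RL=S RR=S
cmd 1: advance +12 → t=13, phase=(11,11,3,3) → FL=W FR=W RL=S RR=S
cmd 2: advance +6 → t=19, phase=(1,1,9,9) → FL=S FR=S RL=S RR=S
cmd 3: advance +12 → t=31, phase=(13,13,5,5) → FL=W FR=W RL=S RR=S
cmd 4: advance +10 → t=41, phase=(7,7,15,15) → FL=S FR=S RL=W RR=W
cmd 5: advance +3 → t=44, phase=(10,10,2,2) → FL=S FR=S RL=S RR=S
cmd 6: advance +6 → t=50, phase=(0,0,8,8) → FL=S FR=S RL=S RR=S


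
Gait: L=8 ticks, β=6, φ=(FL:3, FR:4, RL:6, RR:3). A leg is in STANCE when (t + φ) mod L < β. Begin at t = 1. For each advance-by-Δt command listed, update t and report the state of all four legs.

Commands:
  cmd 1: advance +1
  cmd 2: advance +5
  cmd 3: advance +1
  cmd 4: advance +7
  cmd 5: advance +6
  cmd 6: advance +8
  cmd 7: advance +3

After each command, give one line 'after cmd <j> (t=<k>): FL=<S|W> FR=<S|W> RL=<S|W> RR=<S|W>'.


start t=1: FL=S FR=S RL=W RR=S
cmd 1: advance +1 → t=2, phase=(5,6,0,5) → FL=S FR=W RL=S RR=S
cmd 2: advance +5 → t=7, phase=(2,3,5,2) → FL=S FR=S RL=S RR=S
cmd 3: advance +1 → t=8, phase=(3,4,6,3) → FL=S FR=S RL=W RR=S
cmd 4: advance +7 → t=15, phase=(2,3,5,2) → FL=S FR=S RL=S RR=S
cmd 5: advance +6 → t=21, phase=(0,1,3,0) → FL=S FR=S RL=S RR=S
cmd 6: advance +8 → t=29, phase=(0,1,3,0) → FL=S FR=S RL=S RR=S
cmd 7: advance +3 → t=32, phase=(3,4,6,3) → FL=S FR=S RL=W RR=S

after cmd 1 (t=2): FL=S FR=W RL=S RR=S
after cmd 2 (t=7): FL=S FR=S RL=S RR=S
after cmd 3 (t=8): FL=S FR=S RL=W RR=S
after cmd 4 (t=15): FL=S FR=S RL=S RR=S
after cmd 5 (t=21): FL=S FR=S RL=S RR=S
after cmd 6 (t=29): FL=S FR=S RL=S RR=S
after cmd 7 (t=32): FL=S FR=S RL=W RR=S


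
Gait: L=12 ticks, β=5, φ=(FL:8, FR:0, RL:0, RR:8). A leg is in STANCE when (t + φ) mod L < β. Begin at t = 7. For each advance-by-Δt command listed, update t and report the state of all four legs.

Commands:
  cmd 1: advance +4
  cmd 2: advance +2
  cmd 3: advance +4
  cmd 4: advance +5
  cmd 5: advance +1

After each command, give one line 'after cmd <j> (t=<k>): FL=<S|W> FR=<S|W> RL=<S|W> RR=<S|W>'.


start t=7: FL=S FR=W RL=W RR=S
cmd 1: advance +4 → t=11, phase=(7,11,11,7) → FL=W FR=W RL=W RR=W
cmd 2: advance +2 → t=13, phase=(9,1,1,9) → FL=W FR=S RL=S RR=W
cmd 3: advance +4 → t=17, phase=(1,5,5,1) → FL=S FR=W RL=W RR=S
cmd 4: advance +5 → t=22, phase=(6,10,10,6) → FL=W FR=W RL=W RR=W
cmd 5: advance +1 → t=23, phase=(7,11,11,7) → FL=W FR=W RL=W RR=W

after cmd 1 (t=11): FL=W FR=W RL=W RR=W
after cmd 2 (t=13): FL=W FR=S RL=S RR=W
after cmd 3 (t=17): FL=S FR=W RL=W RR=S
after cmd 4 (t=22): FL=W FR=W RL=W RR=W
after cmd 5 (t=23): FL=W FR=W RL=W RR=W


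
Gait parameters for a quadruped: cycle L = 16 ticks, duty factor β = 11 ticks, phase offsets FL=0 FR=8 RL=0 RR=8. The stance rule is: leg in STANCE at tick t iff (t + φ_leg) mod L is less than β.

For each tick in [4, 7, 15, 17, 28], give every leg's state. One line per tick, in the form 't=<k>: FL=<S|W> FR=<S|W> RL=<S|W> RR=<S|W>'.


t=4: phase=(4,12,4,12) vs β=11 → FL=S FR=W RL=S RR=W
t=7: phase=(7,15,7,15) vs β=11 → FL=S FR=W RL=S RR=W
t=15: phase=(15,7,15,7) vs β=11 → FL=W FR=S RL=W RR=S
t=17: phase=(1,9,1,9) vs β=11 → FL=S FR=S RL=S RR=S
t=28: phase=(12,4,12,4) vs β=11 → FL=W FR=S RL=W RR=S

t=4: FL=S FR=W RL=S RR=W
t=7: FL=S FR=W RL=S RR=W
t=15: FL=W FR=S RL=W RR=S
t=17: FL=S FR=S RL=S RR=S
t=28: FL=W FR=S RL=W RR=S


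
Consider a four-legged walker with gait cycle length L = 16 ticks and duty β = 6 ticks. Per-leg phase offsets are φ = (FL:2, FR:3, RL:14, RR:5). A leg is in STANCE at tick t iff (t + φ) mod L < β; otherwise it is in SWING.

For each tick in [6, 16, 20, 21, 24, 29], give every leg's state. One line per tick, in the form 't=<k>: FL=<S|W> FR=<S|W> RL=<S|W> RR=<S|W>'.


t=6: phase=(8,9,4,11) vs β=6 → FL=W FR=W RL=S RR=W
t=16: phase=(2,3,14,5) vs β=6 → FL=S FR=S RL=W RR=S
t=20: phase=(6,7,2,9) vs β=6 → FL=W FR=W RL=S RR=W
t=21: phase=(7,8,3,10) vs β=6 → FL=W FR=W RL=S RR=W
t=24: phase=(10,11,6,13) vs β=6 → FL=W FR=W RL=W RR=W
t=29: phase=(15,0,11,2) vs β=6 → FL=W FR=S RL=W RR=S

t=6: FL=W FR=W RL=S RR=W
t=16: FL=S FR=S RL=W RR=S
t=20: FL=W FR=W RL=S RR=W
t=21: FL=W FR=W RL=S RR=W
t=24: FL=W FR=W RL=W RR=W
t=29: FL=W FR=S RL=W RR=S


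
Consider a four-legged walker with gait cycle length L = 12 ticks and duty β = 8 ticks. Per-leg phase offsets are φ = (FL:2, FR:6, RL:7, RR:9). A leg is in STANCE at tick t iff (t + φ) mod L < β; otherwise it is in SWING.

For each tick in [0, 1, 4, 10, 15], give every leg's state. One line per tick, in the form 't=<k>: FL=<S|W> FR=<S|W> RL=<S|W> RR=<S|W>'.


t=0: FL=S FR=S RL=S RR=W
t=1: FL=S FR=S RL=W RR=W
t=4: FL=S FR=W RL=W RR=S
t=10: FL=S FR=S RL=S RR=S
t=15: FL=S FR=W RL=W RR=S

t=0: phase=(2,6,7,9) vs β=8 → FL=S FR=S RL=S RR=W
t=1: phase=(3,7,8,10) vs β=8 → FL=S FR=S RL=W RR=W
t=4: phase=(6,10,11,1) vs β=8 → FL=S FR=W RL=W RR=S
t=10: phase=(0,4,5,7) vs β=8 → FL=S FR=S RL=S RR=S
t=15: phase=(5,9,10,0) vs β=8 → FL=S FR=W RL=W RR=S


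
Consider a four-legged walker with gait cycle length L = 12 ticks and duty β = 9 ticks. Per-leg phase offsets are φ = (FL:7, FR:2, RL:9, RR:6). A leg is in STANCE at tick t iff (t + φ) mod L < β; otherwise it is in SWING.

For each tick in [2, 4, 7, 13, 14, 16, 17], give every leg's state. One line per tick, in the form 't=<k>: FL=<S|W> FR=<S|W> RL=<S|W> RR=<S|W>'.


t=2: FL=W FR=S RL=W RR=S
t=4: FL=W FR=S RL=S RR=W
t=7: FL=S FR=W RL=S RR=S
t=13: FL=S FR=S RL=W RR=S
t=14: FL=W FR=S RL=W RR=S
t=16: FL=W FR=S RL=S RR=W
t=17: FL=S FR=S RL=S RR=W

t=2: phase=(9,4,11,8) vs β=9 → FL=W FR=S RL=W RR=S
t=4: phase=(11,6,1,10) vs β=9 → FL=W FR=S RL=S RR=W
t=7: phase=(2,9,4,1) vs β=9 → FL=S FR=W RL=S RR=S
t=13: phase=(8,3,10,7) vs β=9 → FL=S FR=S RL=W RR=S
t=14: phase=(9,4,11,8) vs β=9 → FL=W FR=S RL=W RR=S
t=16: phase=(11,6,1,10) vs β=9 → FL=W FR=S RL=S RR=W
t=17: phase=(0,7,2,11) vs β=9 → FL=S FR=S RL=S RR=W


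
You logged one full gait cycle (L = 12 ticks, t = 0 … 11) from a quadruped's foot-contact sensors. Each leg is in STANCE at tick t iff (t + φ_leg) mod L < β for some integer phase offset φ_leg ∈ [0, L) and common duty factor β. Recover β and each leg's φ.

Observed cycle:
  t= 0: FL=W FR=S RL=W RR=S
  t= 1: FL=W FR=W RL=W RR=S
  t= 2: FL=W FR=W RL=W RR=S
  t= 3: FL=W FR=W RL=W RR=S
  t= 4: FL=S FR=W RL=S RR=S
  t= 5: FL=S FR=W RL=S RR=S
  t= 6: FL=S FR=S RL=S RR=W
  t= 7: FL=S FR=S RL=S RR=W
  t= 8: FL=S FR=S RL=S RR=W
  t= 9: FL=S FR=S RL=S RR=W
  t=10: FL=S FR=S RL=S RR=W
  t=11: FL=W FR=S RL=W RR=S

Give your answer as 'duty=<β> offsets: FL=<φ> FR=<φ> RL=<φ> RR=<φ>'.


duty β = stance ticks per leg = 7
FL: stance ticks = 7; W→S at t=4 → φ=8
FR: stance ticks = 7; W→S at t=6 → φ=6
RL: stance ticks = 7; W→S at t=4 → φ=8
RR: stance ticks = 7; W→S at t=11 → φ=1

duty=7 offsets: FL=8 FR=6 RL=8 RR=1


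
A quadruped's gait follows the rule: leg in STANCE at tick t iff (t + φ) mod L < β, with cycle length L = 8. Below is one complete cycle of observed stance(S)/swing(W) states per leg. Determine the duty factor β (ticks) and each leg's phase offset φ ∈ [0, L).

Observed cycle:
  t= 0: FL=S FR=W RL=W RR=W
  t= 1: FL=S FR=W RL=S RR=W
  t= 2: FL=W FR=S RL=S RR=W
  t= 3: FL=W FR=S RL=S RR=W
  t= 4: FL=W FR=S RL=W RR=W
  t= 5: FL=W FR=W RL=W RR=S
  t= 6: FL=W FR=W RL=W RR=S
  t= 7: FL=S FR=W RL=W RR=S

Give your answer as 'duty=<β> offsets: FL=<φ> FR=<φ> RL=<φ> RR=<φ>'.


duty=3 offsets: FL=1 FR=6 RL=7 RR=3

duty β = stance ticks per leg = 3
FL: stance ticks = 3; W→S at t=7 → φ=1
FR: stance ticks = 3; W→S at t=2 → φ=6
RL: stance ticks = 3; W→S at t=1 → φ=7
RR: stance ticks = 3; W→S at t=5 → φ=3


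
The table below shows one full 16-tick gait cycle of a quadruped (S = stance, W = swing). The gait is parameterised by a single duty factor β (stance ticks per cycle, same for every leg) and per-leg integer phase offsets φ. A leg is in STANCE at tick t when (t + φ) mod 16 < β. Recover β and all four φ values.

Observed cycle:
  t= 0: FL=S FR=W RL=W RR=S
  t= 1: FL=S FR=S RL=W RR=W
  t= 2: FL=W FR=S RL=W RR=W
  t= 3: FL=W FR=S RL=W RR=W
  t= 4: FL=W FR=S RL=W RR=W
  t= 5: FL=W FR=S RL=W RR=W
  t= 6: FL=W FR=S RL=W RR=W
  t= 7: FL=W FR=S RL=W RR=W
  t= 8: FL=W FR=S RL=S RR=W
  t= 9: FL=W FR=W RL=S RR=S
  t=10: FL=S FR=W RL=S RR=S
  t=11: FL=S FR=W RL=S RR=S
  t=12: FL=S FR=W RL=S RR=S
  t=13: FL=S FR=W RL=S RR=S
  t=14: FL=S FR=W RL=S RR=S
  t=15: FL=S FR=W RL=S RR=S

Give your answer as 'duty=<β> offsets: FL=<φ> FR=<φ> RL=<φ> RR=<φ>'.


duty=8 offsets: FL=6 FR=15 RL=8 RR=7

duty β = stance ticks per leg = 8
FL: stance ticks = 8; W→S at t=10 → φ=6
FR: stance ticks = 8; W→S at t=1 → φ=15
RL: stance ticks = 8; W→S at t=8 → φ=8
RR: stance ticks = 8; W→S at t=9 → φ=7


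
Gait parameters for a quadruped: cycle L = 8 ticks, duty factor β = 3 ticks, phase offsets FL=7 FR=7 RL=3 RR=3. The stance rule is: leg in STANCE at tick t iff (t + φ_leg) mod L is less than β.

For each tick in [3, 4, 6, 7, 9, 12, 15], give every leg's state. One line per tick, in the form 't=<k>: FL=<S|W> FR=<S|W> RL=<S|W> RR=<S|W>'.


t=3: phase=(2,2,6,6) vs β=3 → FL=S FR=S RL=W RR=W
t=4: phase=(3,3,7,7) vs β=3 → FL=W FR=W RL=W RR=W
t=6: phase=(5,5,1,1) vs β=3 → FL=W FR=W RL=S RR=S
t=7: phase=(6,6,2,2) vs β=3 → FL=W FR=W RL=S RR=S
t=9: phase=(0,0,4,4) vs β=3 → FL=S FR=S RL=W RR=W
t=12: phase=(3,3,7,7) vs β=3 → FL=W FR=W RL=W RR=W
t=15: phase=(6,6,2,2) vs β=3 → FL=W FR=W RL=S RR=S

t=3: FL=S FR=S RL=W RR=W
t=4: FL=W FR=W RL=W RR=W
t=6: FL=W FR=W RL=S RR=S
t=7: FL=W FR=W RL=S RR=S
t=9: FL=S FR=S RL=W RR=W
t=12: FL=W FR=W RL=W RR=W
t=15: FL=W FR=W RL=S RR=S


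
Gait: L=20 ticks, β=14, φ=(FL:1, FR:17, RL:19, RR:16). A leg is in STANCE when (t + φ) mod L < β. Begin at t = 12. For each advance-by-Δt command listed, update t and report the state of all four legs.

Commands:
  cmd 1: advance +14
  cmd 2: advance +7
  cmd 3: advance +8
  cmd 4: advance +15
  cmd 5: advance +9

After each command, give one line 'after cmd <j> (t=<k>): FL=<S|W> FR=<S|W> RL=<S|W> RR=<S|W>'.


start t=12: FL=S FR=S RL=S RR=S
cmd 1: advance +14 → t=26, phase=(7,3,5,2) → FL=S FR=S RL=S RR=S
cmd 2: advance +7 → t=33, phase=(14,10,12,9) → FL=W FR=S RL=S RR=S
cmd 3: advance +8 → t=41, phase=(2,18,0,17) → FL=S FR=W RL=S RR=W
cmd 4: advance +15 → t=56, phase=(17,13,15,12) → FL=W FR=S RL=W RR=S
cmd 5: advance +9 → t=65, phase=(6,2,4,1) → FL=S FR=S RL=S RR=S

after cmd 1 (t=26): FL=S FR=S RL=S RR=S
after cmd 2 (t=33): FL=W FR=S RL=S RR=S
after cmd 3 (t=41): FL=S FR=W RL=S RR=W
after cmd 4 (t=56): FL=W FR=S RL=W RR=S
after cmd 5 (t=65): FL=S FR=S RL=S RR=S


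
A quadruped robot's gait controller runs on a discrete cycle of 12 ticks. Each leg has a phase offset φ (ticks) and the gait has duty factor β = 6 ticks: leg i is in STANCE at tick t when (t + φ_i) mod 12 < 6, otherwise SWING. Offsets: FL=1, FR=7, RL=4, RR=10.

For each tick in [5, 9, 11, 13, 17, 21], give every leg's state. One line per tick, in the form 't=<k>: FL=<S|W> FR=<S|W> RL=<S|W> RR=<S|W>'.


t=5: FL=W FR=S RL=W RR=S
t=9: FL=W FR=S RL=S RR=W
t=11: FL=S FR=W RL=S RR=W
t=13: FL=S FR=W RL=S RR=W
t=17: FL=W FR=S RL=W RR=S
t=21: FL=W FR=S RL=S RR=W

t=5: phase=(6,0,9,3) vs β=6 → FL=W FR=S RL=W RR=S
t=9: phase=(10,4,1,7) vs β=6 → FL=W FR=S RL=S RR=W
t=11: phase=(0,6,3,9) vs β=6 → FL=S FR=W RL=S RR=W
t=13: phase=(2,8,5,11) vs β=6 → FL=S FR=W RL=S RR=W
t=17: phase=(6,0,9,3) vs β=6 → FL=W FR=S RL=W RR=S
t=21: phase=(10,4,1,7) vs β=6 → FL=W FR=S RL=S RR=W


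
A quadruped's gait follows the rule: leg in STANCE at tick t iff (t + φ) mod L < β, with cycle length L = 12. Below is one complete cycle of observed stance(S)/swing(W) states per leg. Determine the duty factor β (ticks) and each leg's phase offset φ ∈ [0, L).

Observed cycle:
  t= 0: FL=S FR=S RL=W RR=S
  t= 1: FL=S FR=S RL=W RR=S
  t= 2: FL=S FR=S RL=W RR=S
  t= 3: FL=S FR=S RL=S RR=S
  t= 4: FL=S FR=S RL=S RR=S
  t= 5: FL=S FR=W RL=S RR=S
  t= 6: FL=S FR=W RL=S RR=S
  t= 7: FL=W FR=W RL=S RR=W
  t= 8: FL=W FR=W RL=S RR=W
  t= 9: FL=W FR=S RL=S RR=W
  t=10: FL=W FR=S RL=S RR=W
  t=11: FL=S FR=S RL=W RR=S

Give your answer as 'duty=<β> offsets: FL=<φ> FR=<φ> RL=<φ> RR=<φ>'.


duty=8 offsets: FL=1 FR=3 RL=9 RR=1

duty β = stance ticks per leg = 8
FL: stance ticks = 8; W→S at t=11 → φ=1
FR: stance ticks = 8; W→S at t=9 → φ=3
RL: stance ticks = 8; W→S at t=3 → φ=9
RR: stance ticks = 8; W→S at t=11 → φ=1


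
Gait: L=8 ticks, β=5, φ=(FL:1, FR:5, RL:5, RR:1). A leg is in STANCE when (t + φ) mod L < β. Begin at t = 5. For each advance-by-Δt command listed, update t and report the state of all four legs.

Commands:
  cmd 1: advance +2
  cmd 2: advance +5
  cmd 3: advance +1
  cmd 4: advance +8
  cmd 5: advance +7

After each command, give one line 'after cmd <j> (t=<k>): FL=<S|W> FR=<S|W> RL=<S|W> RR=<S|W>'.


after cmd 1 (t=7): FL=S FR=S RL=S RR=S
after cmd 2 (t=12): FL=W FR=S RL=S RR=W
after cmd 3 (t=13): FL=W FR=S RL=S RR=W
after cmd 4 (t=21): FL=W FR=S RL=S RR=W
after cmd 5 (t=28): FL=W FR=S RL=S RR=W

start t=5: FL=W FR=S RL=S RR=W
cmd 1: advance +2 → t=7, phase=(0,4,4,0) → FL=S FR=S RL=S RR=S
cmd 2: advance +5 → t=12, phase=(5,1,1,5) → FL=W FR=S RL=S RR=W
cmd 3: advance +1 → t=13, phase=(6,2,2,6) → FL=W FR=S RL=S RR=W
cmd 4: advance +8 → t=21, phase=(6,2,2,6) → FL=W FR=S RL=S RR=W
cmd 5: advance +7 → t=28, phase=(5,1,1,5) → FL=W FR=S RL=S RR=W


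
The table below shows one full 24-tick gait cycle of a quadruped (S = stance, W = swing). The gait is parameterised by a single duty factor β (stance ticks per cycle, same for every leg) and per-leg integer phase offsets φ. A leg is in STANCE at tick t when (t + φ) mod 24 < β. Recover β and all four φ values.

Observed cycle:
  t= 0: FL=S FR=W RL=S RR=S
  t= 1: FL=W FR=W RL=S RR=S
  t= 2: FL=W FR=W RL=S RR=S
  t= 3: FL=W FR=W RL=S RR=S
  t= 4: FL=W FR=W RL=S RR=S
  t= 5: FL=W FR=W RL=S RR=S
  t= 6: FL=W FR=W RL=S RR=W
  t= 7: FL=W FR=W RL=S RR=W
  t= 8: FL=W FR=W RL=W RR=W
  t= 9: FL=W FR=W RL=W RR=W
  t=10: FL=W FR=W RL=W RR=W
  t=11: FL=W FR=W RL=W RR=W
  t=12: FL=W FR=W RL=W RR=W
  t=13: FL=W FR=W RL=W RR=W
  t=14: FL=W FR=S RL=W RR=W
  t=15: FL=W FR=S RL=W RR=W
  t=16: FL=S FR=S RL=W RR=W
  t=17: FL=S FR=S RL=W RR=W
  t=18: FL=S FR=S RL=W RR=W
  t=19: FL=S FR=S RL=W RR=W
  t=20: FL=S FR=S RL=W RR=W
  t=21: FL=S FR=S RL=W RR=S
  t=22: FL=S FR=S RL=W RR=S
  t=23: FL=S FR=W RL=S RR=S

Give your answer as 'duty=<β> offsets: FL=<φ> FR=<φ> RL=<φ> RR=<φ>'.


duty β = stance ticks per leg = 9
FL: stance ticks = 9; W→S at t=16 → φ=8
FR: stance ticks = 9; W→S at t=14 → φ=10
RL: stance ticks = 9; W→S at t=23 → φ=1
RR: stance ticks = 9; W→S at t=21 → φ=3

duty=9 offsets: FL=8 FR=10 RL=1 RR=3


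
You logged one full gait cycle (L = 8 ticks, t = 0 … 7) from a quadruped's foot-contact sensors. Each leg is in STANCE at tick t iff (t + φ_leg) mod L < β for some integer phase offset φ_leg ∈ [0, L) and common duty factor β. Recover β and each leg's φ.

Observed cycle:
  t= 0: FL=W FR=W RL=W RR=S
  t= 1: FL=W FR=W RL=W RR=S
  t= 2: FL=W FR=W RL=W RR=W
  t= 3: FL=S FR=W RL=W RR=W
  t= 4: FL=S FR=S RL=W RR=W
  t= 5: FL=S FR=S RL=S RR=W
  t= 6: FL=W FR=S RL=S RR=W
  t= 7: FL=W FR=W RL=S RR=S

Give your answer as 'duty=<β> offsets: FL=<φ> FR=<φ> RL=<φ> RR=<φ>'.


duty=3 offsets: FL=5 FR=4 RL=3 RR=1

duty β = stance ticks per leg = 3
FL: stance ticks = 3; W→S at t=3 → φ=5
FR: stance ticks = 3; W→S at t=4 → φ=4
RL: stance ticks = 3; W→S at t=5 → φ=3
RR: stance ticks = 3; W→S at t=7 → φ=1


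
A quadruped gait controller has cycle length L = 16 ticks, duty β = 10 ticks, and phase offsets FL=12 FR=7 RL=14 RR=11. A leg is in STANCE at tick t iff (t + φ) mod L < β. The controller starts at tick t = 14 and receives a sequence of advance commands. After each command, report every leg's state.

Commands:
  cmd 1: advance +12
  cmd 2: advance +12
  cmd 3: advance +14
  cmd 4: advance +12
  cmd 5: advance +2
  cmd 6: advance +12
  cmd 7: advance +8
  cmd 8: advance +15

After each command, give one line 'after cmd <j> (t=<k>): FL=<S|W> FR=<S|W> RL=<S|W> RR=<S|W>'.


after cmd 1 (t=26): FL=S FR=S RL=S RR=S
after cmd 2 (t=38): FL=S FR=W RL=S RR=S
after cmd 3 (t=52): FL=S FR=W RL=S RR=W
after cmd 4 (t=64): FL=W FR=S RL=W RR=W
after cmd 5 (t=66): FL=W FR=S RL=S RR=W
after cmd 6 (t=78): FL=W FR=S RL=W RR=S
after cmd 7 (t=86): FL=S FR=W RL=S RR=S
after cmd 8 (t=101): FL=S FR=W RL=S RR=S

start t=14: FL=W FR=S RL=W RR=S
cmd 1: advance +12 → t=26, phase=(6,1,8,5) → FL=S FR=S RL=S RR=S
cmd 2: advance +12 → t=38, phase=(2,13,4,1) → FL=S FR=W RL=S RR=S
cmd 3: advance +14 → t=52, phase=(0,11,2,15) → FL=S FR=W RL=S RR=W
cmd 4: advance +12 → t=64, phase=(12,7,14,11) → FL=W FR=S RL=W RR=W
cmd 5: advance +2 → t=66, phase=(14,9,0,13) → FL=W FR=S RL=S RR=W
cmd 6: advance +12 → t=78, phase=(10,5,12,9) → FL=W FR=S RL=W RR=S
cmd 7: advance +8 → t=86, phase=(2,13,4,1) → FL=S FR=W RL=S RR=S
cmd 8: advance +15 → t=101, phase=(1,12,3,0) → FL=S FR=W RL=S RR=S


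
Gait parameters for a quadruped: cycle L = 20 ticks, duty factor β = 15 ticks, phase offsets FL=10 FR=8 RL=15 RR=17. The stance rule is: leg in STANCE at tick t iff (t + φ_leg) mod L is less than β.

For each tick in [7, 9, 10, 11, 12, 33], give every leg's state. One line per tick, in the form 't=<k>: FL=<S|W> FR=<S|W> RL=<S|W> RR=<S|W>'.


t=7: phase=(17,15,2,4) vs β=15 → FL=W FR=W RL=S RR=S
t=9: phase=(19,17,4,6) vs β=15 → FL=W FR=W RL=S RR=S
t=10: phase=(0,18,5,7) vs β=15 → FL=S FR=W RL=S RR=S
t=11: phase=(1,19,6,8) vs β=15 → FL=S FR=W RL=S RR=S
t=12: phase=(2,0,7,9) vs β=15 → FL=S FR=S RL=S RR=S
t=33: phase=(3,1,8,10) vs β=15 → FL=S FR=S RL=S RR=S

t=7: FL=W FR=W RL=S RR=S
t=9: FL=W FR=W RL=S RR=S
t=10: FL=S FR=W RL=S RR=S
t=11: FL=S FR=W RL=S RR=S
t=12: FL=S FR=S RL=S RR=S
t=33: FL=S FR=S RL=S RR=S


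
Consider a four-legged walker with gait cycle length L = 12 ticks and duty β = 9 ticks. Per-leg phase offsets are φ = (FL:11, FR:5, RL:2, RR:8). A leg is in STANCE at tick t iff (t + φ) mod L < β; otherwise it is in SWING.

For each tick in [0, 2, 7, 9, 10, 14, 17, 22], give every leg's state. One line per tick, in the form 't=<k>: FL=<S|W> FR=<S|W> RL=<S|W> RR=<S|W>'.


t=0: FL=W FR=S RL=S RR=S
t=2: FL=S FR=S RL=S RR=W
t=7: FL=S FR=S RL=W RR=S
t=9: FL=S FR=S RL=W RR=S
t=10: FL=W FR=S RL=S RR=S
t=14: FL=S FR=S RL=S RR=W
t=17: FL=S FR=W RL=S RR=S
t=22: FL=W FR=S RL=S RR=S

t=0: phase=(11,5,2,8) vs β=9 → FL=W FR=S RL=S RR=S
t=2: phase=(1,7,4,10) vs β=9 → FL=S FR=S RL=S RR=W
t=7: phase=(6,0,9,3) vs β=9 → FL=S FR=S RL=W RR=S
t=9: phase=(8,2,11,5) vs β=9 → FL=S FR=S RL=W RR=S
t=10: phase=(9,3,0,6) vs β=9 → FL=W FR=S RL=S RR=S
t=14: phase=(1,7,4,10) vs β=9 → FL=S FR=S RL=S RR=W
t=17: phase=(4,10,7,1) vs β=9 → FL=S FR=W RL=S RR=S
t=22: phase=(9,3,0,6) vs β=9 → FL=W FR=S RL=S RR=S


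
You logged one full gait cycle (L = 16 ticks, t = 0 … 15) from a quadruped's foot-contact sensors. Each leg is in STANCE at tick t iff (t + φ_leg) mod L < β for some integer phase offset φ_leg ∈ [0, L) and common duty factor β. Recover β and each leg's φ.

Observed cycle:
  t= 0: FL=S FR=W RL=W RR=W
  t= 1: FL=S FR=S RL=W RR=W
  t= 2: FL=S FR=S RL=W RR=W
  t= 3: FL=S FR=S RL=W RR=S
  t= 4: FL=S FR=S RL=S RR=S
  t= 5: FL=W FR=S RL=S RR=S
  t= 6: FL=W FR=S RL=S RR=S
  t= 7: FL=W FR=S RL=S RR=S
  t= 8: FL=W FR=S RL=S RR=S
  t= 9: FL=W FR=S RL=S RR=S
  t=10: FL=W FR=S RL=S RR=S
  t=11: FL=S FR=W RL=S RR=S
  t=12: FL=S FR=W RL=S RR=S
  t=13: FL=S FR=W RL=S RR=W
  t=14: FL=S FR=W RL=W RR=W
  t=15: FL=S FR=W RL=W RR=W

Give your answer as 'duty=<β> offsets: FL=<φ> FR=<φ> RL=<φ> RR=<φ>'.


duty β = stance ticks per leg = 10
FL: stance ticks = 10; W→S at t=11 → φ=5
FR: stance ticks = 10; W→S at t=1 → φ=15
RL: stance ticks = 10; W→S at t=4 → φ=12
RR: stance ticks = 10; W→S at t=3 → φ=13

duty=10 offsets: FL=5 FR=15 RL=12 RR=13


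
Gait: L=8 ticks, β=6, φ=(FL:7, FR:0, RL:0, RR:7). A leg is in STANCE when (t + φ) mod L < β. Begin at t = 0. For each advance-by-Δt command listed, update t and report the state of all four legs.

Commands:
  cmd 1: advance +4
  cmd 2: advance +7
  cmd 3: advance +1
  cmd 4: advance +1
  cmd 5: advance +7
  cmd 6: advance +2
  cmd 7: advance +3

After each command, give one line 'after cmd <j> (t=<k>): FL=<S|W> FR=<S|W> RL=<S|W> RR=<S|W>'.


start t=0: FL=W FR=S RL=S RR=W
cmd 1: advance +4 → t=4, phase=(3,4,4,3) → FL=S FR=S RL=S RR=S
cmd 2: advance +7 → t=11, phase=(2,3,3,2) → FL=S FR=S RL=S RR=S
cmd 3: advance +1 → t=12, phase=(3,4,4,3) → FL=S FR=S RL=S RR=S
cmd 4: advance +1 → t=13, phase=(4,5,5,4) → FL=S FR=S RL=S RR=S
cmd 5: advance +7 → t=20, phase=(3,4,4,3) → FL=S FR=S RL=S RR=S
cmd 6: advance +2 → t=22, phase=(5,6,6,5) → FL=S FR=W RL=W RR=S
cmd 7: advance +3 → t=25, phase=(0,1,1,0) → FL=S FR=S RL=S RR=S

after cmd 1 (t=4): FL=S FR=S RL=S RR=S
after cmd 2 (t=11): FL=S FR=S RL=S RR=S
after cmd 3 (t=12): FL=S FR=S RL=S RR=S
after cmd 4 (t=13): FL=S FR=S RL=S RR=S
after cmd 5 (t=20): FL=S FR=S RL=S RR=S
after cmd 6 (t=22): FL=S FR=W RL=W RR=S
after cmd 7 (t=25): FL=S FR=S RL=S RR=S


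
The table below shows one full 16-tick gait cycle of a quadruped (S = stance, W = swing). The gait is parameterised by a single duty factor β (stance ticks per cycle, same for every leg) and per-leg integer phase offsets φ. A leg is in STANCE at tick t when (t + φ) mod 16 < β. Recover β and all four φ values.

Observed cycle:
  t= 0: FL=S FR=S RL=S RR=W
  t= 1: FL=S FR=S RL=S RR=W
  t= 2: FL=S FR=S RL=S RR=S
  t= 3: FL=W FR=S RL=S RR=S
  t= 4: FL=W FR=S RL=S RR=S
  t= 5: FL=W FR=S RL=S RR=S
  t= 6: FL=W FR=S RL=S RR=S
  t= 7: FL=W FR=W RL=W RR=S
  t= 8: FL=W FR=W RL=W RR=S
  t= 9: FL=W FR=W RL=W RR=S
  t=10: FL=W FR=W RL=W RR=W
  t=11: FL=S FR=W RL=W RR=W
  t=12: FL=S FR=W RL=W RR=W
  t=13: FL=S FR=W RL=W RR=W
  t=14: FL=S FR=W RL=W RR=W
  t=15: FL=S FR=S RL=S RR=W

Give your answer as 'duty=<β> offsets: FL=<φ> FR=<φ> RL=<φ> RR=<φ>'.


duty=8 offsets: FL=5 FR=1 RL=1 RR=14

duty β = stance ticks per leg = 8
FL: stance ticks = 8; W→S at t=11 → φ=5
FR: stance ticks = 8; W→S at t=15 → φ=1
RL: stance ticks = 8; W→S at t=15 → φ=1
RR: stance ticks = 8; W→S at t=2 → φ=14


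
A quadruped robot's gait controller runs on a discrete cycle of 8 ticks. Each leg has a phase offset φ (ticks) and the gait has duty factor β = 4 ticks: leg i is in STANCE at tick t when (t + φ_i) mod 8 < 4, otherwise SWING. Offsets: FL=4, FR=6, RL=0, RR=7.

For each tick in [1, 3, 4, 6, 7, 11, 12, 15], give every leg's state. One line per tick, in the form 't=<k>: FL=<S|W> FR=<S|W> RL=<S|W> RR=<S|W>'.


t=1: FL=W FR=W RL=S RR=S
t=3: FL=W FR=S RL=S RR=S
t=4: FL=S FR=S RL=W RR=S
t=6: FL=S FR=W RL=W RR=W
t=7: FL=S FR=W RL=W RR=W
t=11: FL=W FR=S RL=S RR=S
t=12: FL=S FR=S RL=W RR=S
t=15: FL=S FR=W RL=W RR=W

t=1: phase=(5,7,1,0) vs β=4 → FL=W FR=W RL=S RR=S
t=3: phase=(7,1,3,2) vs β=4 → FL=W FR=S RL=S RR=S
t=4: phase=(0,2,4,3) vs β=4 → FL=S FR=S RL=W RR=S
t=6: phase=(2,4,6,5) vs β=4 → FL=S FR=W RL=W RR=W
t=7: phase=(3,5,7,6) vs β=4 → FL=S FR=W RL=W RR=W
t=11: phase=(7,1,3,2) vs β=4 → FL=W FR=S RL=S RR=S
t=12: phase=(0,2,4,3) vs β=4 → FL=S FR=S RL=W RR=S
t=15: phase=(3,5,7,6) vs β=4 → FL=S FR=W RL=W RR=W


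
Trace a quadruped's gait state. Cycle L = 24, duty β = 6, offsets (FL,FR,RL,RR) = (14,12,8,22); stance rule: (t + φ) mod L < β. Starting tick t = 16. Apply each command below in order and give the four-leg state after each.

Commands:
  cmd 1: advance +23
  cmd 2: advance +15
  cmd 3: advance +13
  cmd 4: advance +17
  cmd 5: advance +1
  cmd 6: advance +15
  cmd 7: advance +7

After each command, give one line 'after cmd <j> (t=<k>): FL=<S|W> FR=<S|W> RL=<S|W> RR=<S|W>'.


after cmd 1 (t=39): FL=S FR=S RL=W RR=W
after cmd 2 (t=54): FL=W FR=W RL=W RR=S
after cmd 3 (t=67): FL=W FR=W RL=S RR=W
after cmd 4 (t=84): FL=S FR=S RL=W RR=W
after cmd 5 (t=85): FL=S FR=S RL=W RR=W
after cmd 6 (t=100): FL=W FR=W RL=W RR=S
after cmd 7 (t=107): FL=S FR=W RL=W RR=W

start t=16: FL=W FR=S RL=S RR=W
cmd 1: advance +23 → t=39, phase=(5,3,23,13) → FL=S FR=S RL=W RR=W
cmd 2: advance +15 → t=54, phase=(20,18,14,4) → FL=W FR=W RL=W RR=S
cmd 3: advance +13 → t=67, phase=(9,7,3,17) → FL=W FR=W RL=S RR=W
cmd 4: advance +17 → t=84, phase=(2,0,20,10) → FL=S FR=S RL=W RR=W
cmd 5: advance +1 → t=85, phase=(3,1,21,11) → FL=S FR=S RL=W RR=W
cmd 6: advance +15 → t=100, phase=(18,16,12,2) → FL=W FR=W RL=W RR=S
cmd 7: advance +7 → t=107, phase=(1,23,19,9) → FL=S FR=W RL=W RR=W


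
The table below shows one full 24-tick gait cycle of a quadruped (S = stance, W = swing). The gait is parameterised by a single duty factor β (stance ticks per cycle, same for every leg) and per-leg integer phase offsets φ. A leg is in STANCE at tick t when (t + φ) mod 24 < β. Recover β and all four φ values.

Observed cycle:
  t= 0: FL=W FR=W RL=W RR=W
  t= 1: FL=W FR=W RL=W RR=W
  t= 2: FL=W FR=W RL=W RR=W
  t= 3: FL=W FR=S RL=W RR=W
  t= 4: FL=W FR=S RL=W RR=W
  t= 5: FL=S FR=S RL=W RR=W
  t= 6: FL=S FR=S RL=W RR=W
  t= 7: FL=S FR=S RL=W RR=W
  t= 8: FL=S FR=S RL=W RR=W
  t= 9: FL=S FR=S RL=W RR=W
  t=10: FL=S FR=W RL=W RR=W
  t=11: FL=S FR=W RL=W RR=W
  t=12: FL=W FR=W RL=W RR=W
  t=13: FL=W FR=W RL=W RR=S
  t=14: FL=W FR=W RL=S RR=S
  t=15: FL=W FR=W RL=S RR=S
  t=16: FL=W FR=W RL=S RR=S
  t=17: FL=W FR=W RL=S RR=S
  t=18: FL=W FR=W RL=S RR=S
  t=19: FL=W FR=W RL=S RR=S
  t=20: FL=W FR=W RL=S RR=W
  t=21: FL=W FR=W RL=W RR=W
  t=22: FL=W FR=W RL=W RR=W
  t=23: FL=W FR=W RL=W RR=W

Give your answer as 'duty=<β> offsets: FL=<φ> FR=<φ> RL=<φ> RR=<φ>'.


duty=7 offsets: FL=19 FR=21 RL=10 RR=11

duty β = stance ticks per leg = 7
FL: stance ticks = 7; W→S at t=5 → φ=19
FR: stance ticks = 7; W→S at t=3 → φ=21
RL: stance ticks = 7; W→S at t=14 → φ=10
RR: stance ticks = 7; W→S at t=13 → φ=11


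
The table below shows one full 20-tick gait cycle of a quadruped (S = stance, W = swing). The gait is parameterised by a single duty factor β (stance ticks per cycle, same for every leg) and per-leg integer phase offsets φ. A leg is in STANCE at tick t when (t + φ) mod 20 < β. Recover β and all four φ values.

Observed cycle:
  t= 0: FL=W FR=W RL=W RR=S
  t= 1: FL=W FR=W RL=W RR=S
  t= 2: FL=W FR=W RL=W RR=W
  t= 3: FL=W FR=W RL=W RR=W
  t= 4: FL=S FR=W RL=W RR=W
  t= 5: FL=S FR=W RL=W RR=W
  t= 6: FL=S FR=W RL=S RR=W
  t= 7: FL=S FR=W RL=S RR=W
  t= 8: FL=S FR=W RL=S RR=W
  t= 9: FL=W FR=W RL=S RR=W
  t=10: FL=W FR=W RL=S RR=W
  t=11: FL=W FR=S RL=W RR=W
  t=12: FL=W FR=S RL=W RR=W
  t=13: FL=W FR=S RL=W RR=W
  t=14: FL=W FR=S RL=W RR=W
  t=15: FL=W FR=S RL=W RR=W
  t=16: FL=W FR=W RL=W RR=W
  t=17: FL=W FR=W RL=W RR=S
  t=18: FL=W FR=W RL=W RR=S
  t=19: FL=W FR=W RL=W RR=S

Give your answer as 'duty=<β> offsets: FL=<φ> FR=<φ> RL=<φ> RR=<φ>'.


duty=5 offsets: FL=16 FR=9 RL=14 RR=3

duty β = stance ticks per leg = 5
FL: stance ticks = 5; W→S at t=4 → φ=16
FR: stance ticks = 5; W→S at t=11 → φ=9
RL: stance ticks = 5; W→S at t=6 → φ=14
RR: stance ticks = 5; W→S at t=17 → φ=3


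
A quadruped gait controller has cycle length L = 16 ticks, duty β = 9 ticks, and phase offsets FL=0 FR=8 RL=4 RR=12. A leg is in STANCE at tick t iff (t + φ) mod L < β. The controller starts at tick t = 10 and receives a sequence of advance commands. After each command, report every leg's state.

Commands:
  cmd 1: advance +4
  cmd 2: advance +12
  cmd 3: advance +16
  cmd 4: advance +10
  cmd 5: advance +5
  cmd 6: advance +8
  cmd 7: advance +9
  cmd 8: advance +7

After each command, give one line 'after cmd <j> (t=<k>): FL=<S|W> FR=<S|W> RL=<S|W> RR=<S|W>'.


after cmd 1 (t=14): FL=W FR=S RL=S RR=W
after cmd 2 (t=26): FL=W FR=S RL=W RR=S
after cmd 3 (t=42): FL=W FR=S RL=W RR=S
after cmd 4 (t=52): FL=S FR=W RL=S RR=S
after cmd 5 (t=57): FL=W FR=S RL=W RR=S
after cmd 6 (t=65): FL=S FR=W RL=S RR=W
after cmd 7 (t=74): FL=W FR=S RL=W RR=S
after cmd 8 (t=81): FL=S FR=W RL=S RR=W

start t=10: FL=W FR=S RL=W RR=S
cmd 1: advance +4 → t=14, phase=(14,6,2,10) → FL=W FR=S RL=S RR=W
cmd 2: advance +12 → t=26, phase=(10,2,14,6) → FL=W FR=S RL=W RR=S
cmd 3: advance +16 → t=42, phase=(10,2,14,6) → FL=W FR=S RL=W RR=S
cmd 4: advance +10 → t=52, phase=(4,12,8,0) → FL=S FR=W RL=S RR=S
cmd 5: advance +5 → t=57, phase=(9,1,13,5) → FL=W FR=S RL=W RR=S
cmd 6: advance +8 → t=65, phase=(1,9,5,13) → FL=S FR=W RL=S RR=W
cmd 7: advance +9 → t=74, phase=(10,2,14,6) → FL=W FR=S RL=W RR=S
cmd 8: advance +7 → t=81, phase=(1,9,5,13) → FL=S FR=W RL=S RR=W


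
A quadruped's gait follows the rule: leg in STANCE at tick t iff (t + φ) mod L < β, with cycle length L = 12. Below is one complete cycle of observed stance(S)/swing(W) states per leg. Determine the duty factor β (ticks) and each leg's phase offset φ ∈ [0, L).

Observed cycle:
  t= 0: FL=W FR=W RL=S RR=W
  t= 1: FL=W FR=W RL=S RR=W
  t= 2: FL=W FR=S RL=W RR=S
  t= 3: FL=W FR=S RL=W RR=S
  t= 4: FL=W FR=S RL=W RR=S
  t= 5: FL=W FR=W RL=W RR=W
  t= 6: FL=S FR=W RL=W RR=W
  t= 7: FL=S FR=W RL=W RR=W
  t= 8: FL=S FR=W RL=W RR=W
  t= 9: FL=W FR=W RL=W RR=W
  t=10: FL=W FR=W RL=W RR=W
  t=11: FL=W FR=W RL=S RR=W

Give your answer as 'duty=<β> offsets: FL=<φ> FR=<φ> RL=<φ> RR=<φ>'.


duty=3 offsets: FL=6 FR=10 RL=1 RR=10

duty β = stance ticks per leg = 3
FL: stance ticks = 3; W→S at t=6 → φ=6
FR: stance ticks = 3; W→S at t=2 → φ=10
RL: stance ticks = 3; W→S at t=11 → φ=1
RR: stance ticks = 3; W→S at t=2 → φ=10


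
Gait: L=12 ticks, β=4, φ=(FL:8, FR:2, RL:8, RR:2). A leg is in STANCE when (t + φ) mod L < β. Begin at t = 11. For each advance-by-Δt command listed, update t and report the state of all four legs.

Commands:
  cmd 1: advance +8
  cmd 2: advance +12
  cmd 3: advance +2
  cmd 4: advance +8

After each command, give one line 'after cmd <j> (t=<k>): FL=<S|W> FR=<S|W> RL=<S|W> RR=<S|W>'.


after cmd 1 (t=19): FL=S FR=W RL=S RR=W
after cmd 2 (t=31): FL=S FR=W RL=S RR=W
after cmd 3 (t=33): FL=W FR=W RL=W RR=W
after cmd 4 (t=41): FL=S FR=W RL=S RR=W

start t=11: FL=W FR=S RL=W RR=S
cmd 1: advance +8 → t=19, phase=(3,9,3,9) → FL=S FR=W RL=S RR=W
cmd 2: advance +12 → t=31, phase=(3,9,3,9) → FL=S FR=W RL=S RR=W
cmd 3: advance +2 → t=33, phase=(5,11,5,11) → FL=W FR=W RL=W RR=W
cmd 4: advance +8 → t=41, phase=(1,7,1,7) → FL=S FR=W RL=S RR=W


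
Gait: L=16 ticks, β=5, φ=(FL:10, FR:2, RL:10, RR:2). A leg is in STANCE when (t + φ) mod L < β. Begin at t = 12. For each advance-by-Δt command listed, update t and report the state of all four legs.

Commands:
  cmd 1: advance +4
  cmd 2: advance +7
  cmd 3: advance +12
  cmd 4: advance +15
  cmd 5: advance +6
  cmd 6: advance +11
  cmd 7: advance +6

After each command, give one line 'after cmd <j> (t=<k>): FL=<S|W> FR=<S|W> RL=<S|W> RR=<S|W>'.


start t=12: FL=W FR=W RL=W RR=W
cmd 1: advance +4 → t=16, phase=(10,2,10,2) → FL=W FR=S RL=W RR=S
cmd 2: advance +7 → t=23, phase=(1,9,1,9) → FL=S FR=W RL=S RR=W
cmd 3: advance +12 → t=35, phase=(13,5,13,5) → FL=W FR=W RL=W RR=W
cmd 4: advance +15 → t=50, phase=(12,4,12,4) → FL=W FR=S RL=W RR=S
cmd 5: advance +6 → t=56, phase=(2,10,2,10) → FL=S FR=W RL=S RR=W
cmd 6: advance +11 → t=67, phase=(13,5,13,5) → FL=W FR=W RL=W RR=W
cmd 7: advance +6 → t=73, phase=(3,11,3,11) → FL=S FR=W RL=S RR=W

after cmd 1 (t=16): FL=W FR=S RL=W RR=S
after cmd 2 (t=23): FL=S FR=W RL=S RR=W
after cmd 3 (t=35): FL=W FR=W RL=W RR=W
after cmd 4 (t=50): FL=W FR=S RL=W RR=S
after cmd 5 (t=56): FL=S FR=W RL=S RR=W
after cmd 6 (t=67): FL=W FR=W RL=W RR=W
after cmd 7 (t=73): FL=S FR=W RL=S RR=W


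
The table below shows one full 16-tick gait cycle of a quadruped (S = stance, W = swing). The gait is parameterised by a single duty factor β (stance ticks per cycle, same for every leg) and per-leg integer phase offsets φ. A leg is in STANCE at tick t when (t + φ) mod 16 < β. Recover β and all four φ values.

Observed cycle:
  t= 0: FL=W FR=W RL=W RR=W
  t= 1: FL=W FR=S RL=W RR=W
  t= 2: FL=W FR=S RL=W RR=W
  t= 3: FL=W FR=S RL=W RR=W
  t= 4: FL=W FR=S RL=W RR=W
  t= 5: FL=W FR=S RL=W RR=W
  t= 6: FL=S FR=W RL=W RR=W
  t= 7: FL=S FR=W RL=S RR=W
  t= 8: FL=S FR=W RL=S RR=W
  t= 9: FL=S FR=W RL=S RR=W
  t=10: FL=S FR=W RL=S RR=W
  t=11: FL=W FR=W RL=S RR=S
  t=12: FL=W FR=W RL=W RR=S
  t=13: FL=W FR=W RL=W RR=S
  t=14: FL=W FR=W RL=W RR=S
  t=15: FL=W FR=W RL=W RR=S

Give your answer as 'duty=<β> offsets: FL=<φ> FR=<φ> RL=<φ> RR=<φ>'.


duty β = stance ticks per leg = 5
FL: stance ticks = 5; W→S at t=6 → φ=10
FR: stance ticks = 5; W→S at t=1 → φ=15
RL: stance ticks = 5; W→S at t=7 → φ=9
RR: stance ticks = 5; W→S at t=11 → φ=5

duty=5 offsets: FL=10 FR=15 RL=9 RR=5


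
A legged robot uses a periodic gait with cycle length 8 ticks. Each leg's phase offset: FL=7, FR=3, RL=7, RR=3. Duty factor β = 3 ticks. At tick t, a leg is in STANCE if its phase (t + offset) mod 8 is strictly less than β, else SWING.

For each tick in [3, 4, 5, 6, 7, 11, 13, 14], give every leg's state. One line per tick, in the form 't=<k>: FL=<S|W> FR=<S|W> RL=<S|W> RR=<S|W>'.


t=3: phase=(2,6,2,6) vs β=3 → FL=S FR=W RL=S RR=W
t=4: phase=(3,7,3,7) vs β=3 → FL=W FR=W RL=W RR=W
t=5: phase=(4,0,4,0) vs β=3 → FL=W FR=S RL=W RR=S
t=6: phase=(5,1,5,1) vs β=3 → FL=W FR=S RL=W RR=S
t=7: phase=(6,2,6,2) vs β=3 → FL=W FR=S RL=W RR=S
t=11: phase=(2,6,2,6) vs β=3 → FL=S FR=W RL=S RR=W
t=13: phase=(4,0,4,0) vs β=3 → FL=W FR=S RL=W RR=S
t=14: phase=(5,1,5,1) vs β=3 → FL=W FR=S RL=W RR=S

t=3: FL=S FR=W RL=S RR=W
t=4: FL=W FR=W RL=W RR=W
t=5: FL=W FR=S RL=W RR=S
t=6: FL=W FR=S RL=W RR=S
t=7: FL=W FR=S RL=W RR=S
t=11: FL=S FR=W RL=S RR=W
t=13: FL=W FR=S RL=W RR=S
t=14: FL=W FR=S RL=W RR=S


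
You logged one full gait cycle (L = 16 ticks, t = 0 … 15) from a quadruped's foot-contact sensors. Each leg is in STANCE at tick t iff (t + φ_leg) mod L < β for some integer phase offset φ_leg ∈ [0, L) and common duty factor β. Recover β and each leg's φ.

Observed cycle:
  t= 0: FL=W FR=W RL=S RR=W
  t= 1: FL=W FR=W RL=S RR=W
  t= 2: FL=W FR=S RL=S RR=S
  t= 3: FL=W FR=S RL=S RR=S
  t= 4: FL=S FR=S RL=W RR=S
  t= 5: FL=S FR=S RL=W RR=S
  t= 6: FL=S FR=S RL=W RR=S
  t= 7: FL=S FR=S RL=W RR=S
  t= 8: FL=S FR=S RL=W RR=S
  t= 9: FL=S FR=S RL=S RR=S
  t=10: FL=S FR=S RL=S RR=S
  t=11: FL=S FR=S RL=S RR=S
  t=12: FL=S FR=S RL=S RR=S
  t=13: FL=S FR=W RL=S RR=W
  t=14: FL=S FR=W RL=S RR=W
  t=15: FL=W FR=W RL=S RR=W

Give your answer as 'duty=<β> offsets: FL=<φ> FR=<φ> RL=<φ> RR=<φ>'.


duty β = stance ticks per leg = 11
FL: stance ticks = 11; W→S at t=4 → φ=12
FR: stance ticks = 11; W→S at t=2 → φ=14
RL: stance ticks = 11; W→S at t=9 → φ=7
RR: stance ticks = 11; W→S at t=2 → φ=14

duty=11 offsets: FL=12 FR=14 RL=7 RR=14
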